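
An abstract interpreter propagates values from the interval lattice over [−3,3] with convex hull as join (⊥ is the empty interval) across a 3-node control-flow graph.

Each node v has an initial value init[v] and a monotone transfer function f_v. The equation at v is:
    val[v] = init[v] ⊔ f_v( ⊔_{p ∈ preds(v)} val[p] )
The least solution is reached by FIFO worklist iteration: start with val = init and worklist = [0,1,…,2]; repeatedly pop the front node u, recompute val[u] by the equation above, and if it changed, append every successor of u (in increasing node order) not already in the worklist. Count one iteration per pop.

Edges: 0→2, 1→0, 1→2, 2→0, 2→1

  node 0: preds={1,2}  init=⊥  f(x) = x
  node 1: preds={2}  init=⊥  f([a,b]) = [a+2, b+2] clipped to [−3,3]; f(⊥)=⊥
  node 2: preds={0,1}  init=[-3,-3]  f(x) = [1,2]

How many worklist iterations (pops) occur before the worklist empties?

Worklist (8 pops):
  #1 pop 0: in=[-3,-3] → [-3,-3] (was ⊥); enqueue []
  #2 pop 1: in=[-3,-3] → [-1,-1] (was ⊥); enqueue [0]
  #3 pop 2: in=[-3,-1] → [-3,2] (was [-3,-3]); enqueue [1]
  #4 pop 0: in=[-3,2] → [-3,2] (was [-3,-3]); enqueue [2]
  #5 pop 1: in=[-3,2] → [-1,3] (was [-1,-1]); enqueue [0]
  #6 pop 2: in=[-3,3] → [-3,2] (no change)
  #7 pop 0: in=[-3,3] → [-3,3] (was [-3,2]); enqueue [2]
  #8 pop 2: in=[-3,3] → [-3,2] (no change)

Fixpoint:
  val[0] = [-3,3]
  val[1] = [-1,3]
  val[2] = [-3,2]

8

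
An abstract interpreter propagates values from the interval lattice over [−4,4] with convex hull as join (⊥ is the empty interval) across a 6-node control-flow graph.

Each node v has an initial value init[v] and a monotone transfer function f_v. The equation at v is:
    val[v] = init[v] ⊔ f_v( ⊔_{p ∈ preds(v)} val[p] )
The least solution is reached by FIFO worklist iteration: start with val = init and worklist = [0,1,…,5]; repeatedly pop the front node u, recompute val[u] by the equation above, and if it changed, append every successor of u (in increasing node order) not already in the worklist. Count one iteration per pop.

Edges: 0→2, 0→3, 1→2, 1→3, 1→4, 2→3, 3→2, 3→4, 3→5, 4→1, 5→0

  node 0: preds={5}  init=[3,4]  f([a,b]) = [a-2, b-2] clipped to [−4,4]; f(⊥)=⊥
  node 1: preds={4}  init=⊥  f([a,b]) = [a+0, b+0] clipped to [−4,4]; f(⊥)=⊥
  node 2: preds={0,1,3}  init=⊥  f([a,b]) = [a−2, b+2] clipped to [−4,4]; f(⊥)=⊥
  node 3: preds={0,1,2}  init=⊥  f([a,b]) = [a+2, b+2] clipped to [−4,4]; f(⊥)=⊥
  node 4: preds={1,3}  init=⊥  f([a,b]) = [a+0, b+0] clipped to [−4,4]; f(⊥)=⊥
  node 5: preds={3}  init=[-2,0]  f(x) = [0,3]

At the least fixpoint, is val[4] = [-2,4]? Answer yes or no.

Trace (12 dequeues):
  [1] u=0 | in [-2,0] | out [-4,4] | prev [3,4] | push {}
  [2] u=1 | in ⊥ | out ⊥ | ==
  [3] u=2 | in [-4,4] | out [-4,4] | prev ⊥ | push {}
  [4] u=3 | in [-4,4] | out [-2,4] | prev ⊥ | push {2}
  [5] u=4 | in [-2,4] | out [-2,4] | prev ⊥ | push {1}
  [6] u=5 | in [-2,4] | out [-2,3] | prev [-2,0] | push {0}
  [7] u=2 | in [-4,4] | out [-4,4] | ==
  [8] u=1 | in [-2,4] | out [-2,4] | prev ⊥ | push {2,3,4}
  [9] u=0 | in [-2,3] | out [-4,4] | ==
  [10] u=2 | in [-4,4] | out [-4,4] | ==
  [11] u=3 | in [-4,4] | out [-2,4] | ==
  [12] u=4 | in [-2,4] | out [-2,4] | ==

Converged values:
  [0] [-4,4]
  [1] [-2,4]
  [2] [-4,4]
  [3] [-2,4]
  [4] [-2,4]
  [5] [-2,3]

yes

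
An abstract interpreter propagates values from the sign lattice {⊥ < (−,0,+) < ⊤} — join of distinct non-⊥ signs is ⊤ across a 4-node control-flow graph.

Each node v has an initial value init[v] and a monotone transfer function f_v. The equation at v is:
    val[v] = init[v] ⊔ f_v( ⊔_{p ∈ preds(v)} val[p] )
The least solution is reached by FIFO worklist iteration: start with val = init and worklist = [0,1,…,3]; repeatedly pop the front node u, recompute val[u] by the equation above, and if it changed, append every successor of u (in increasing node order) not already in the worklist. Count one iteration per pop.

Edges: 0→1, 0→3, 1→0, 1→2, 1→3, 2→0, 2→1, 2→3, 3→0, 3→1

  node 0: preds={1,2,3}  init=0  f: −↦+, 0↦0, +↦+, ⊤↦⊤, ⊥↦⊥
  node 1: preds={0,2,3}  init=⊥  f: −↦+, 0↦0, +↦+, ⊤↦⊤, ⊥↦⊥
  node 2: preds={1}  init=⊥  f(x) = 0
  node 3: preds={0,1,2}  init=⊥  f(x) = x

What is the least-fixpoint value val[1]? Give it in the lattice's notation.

Worklist (6 pops):
  #1 pop 0: in=⊥ → 0 (no change)
  #2 pop 1: in=0 → 0 (was ⊥); enqueue [0]
  #3 pop 2: in=0 → 0 (was ⊥); enqueue [1]
  #4 pop 3: in=0 → 0 (was ⊥); enqueue []
  #5 pop 0: in=0 → 0 (no change)
  #6 pop 1: in=0 → 0 (no change)

Fixpoint:
  val[0] = 0
  val[1] = 0
  val[2] = 0
  val[3] = 0

0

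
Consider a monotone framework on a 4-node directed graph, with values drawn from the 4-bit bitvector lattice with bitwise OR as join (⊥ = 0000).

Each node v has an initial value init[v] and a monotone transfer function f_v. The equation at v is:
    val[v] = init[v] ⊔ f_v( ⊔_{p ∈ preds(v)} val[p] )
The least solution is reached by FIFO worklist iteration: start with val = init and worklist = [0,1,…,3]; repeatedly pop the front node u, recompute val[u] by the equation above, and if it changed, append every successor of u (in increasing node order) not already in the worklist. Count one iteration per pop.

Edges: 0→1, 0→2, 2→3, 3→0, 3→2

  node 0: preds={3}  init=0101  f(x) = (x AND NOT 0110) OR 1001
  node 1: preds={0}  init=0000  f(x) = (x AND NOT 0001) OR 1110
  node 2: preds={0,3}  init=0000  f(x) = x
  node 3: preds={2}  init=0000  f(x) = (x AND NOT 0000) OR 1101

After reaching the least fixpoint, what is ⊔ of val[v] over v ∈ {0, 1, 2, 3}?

1111

Iteration log — 6 steps:
  step 1. node 0  ⊔preds=0000  new=1101  old=0101  +wl: 
  step 2. node 1  ⊔preds=1101  new=1110  old=0000  +wl: 
  step 3. node 2  ⊔preds=1101  new=1101  old=0000  +wl: 
  step 4. node 3  ⊔preds=1101  new=1101  old=0000  +wl: 0,2
  step 5. node 0  ⊔preds=1101  new=1101  stable
  step 6. node 2  ⊔preds=1101  new=1101  stable

Least fixpoint reached:
  node 0: 1101
  node 1: 1110
  node 2: 1101
  node 3: 1101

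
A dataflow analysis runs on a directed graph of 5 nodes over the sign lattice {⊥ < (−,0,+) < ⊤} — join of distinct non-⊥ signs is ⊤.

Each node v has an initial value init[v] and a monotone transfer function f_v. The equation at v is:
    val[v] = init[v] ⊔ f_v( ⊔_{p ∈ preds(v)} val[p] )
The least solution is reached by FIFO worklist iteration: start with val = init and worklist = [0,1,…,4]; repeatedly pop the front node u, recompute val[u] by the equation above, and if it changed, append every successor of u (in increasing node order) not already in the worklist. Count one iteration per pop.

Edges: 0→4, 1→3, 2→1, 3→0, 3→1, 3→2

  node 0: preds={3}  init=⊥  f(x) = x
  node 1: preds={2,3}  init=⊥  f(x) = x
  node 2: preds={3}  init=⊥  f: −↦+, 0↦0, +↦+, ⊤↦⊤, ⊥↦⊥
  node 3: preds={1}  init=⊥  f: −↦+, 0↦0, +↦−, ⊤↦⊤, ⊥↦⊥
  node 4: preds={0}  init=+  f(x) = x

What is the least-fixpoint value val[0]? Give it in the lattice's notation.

⊥

Worklist (5 pops):
  #1 pop 0: in=⊥ → ⊥ (no change)
  #2 pop 1: in=⊥ → ⊥ (no change)
  #3 pop 2: in=⊥ → ⊥ (no change)
  #4 pop 3: in=⊥ → ⊥ (no change)
  #5 pop 4: in=⊥ → + (no change)

Fixpoint:
  val[0] = ⊥
  val[1] = ⊥
  val[2] = ⊥
  val[3] = ⊥
  val[4] = +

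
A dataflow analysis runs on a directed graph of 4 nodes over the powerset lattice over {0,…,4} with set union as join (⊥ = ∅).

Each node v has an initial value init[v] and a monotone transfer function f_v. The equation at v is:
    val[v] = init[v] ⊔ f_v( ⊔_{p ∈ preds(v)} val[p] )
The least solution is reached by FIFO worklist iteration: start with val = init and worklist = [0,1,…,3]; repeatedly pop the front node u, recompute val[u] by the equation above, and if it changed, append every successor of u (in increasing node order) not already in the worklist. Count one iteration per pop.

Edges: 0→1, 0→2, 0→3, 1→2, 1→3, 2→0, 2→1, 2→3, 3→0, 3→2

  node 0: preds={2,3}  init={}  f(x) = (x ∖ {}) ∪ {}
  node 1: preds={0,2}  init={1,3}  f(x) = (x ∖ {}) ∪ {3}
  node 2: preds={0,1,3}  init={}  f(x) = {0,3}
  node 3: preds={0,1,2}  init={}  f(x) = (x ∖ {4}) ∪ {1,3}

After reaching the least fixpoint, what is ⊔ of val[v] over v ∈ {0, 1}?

Worklist (8 pops):
  #1 pop 0: in={} → {} (no change)
  #2 pop 1: in={} → {1,3} (no change)
  #3 pop 2: in={1,3} → {0,3} (was {}); enqueue [0,1]
  #4 pop 3: in={0,1,3} → {0,1,3} (was {}); enqueue [2]
  #5 pop 0: in={0,1,3} → {0,1,3} (was {}); enqueue [3]
  #6 pop 1: in={0,1,3} → {0,1,3} (was {1,3}); enqueue []
  #7 pop 2: in={0,1,3} → {0,3} (no change)
  #8 pop 3: in={0,1,3} → {0,1,3} (no change)

Fixpoint:
  val[0] = {0,1,3}
  val[1] = {0,1,3}
  val[2] = {0,3}
  val[3] = {0,1,3}

{0,1,3}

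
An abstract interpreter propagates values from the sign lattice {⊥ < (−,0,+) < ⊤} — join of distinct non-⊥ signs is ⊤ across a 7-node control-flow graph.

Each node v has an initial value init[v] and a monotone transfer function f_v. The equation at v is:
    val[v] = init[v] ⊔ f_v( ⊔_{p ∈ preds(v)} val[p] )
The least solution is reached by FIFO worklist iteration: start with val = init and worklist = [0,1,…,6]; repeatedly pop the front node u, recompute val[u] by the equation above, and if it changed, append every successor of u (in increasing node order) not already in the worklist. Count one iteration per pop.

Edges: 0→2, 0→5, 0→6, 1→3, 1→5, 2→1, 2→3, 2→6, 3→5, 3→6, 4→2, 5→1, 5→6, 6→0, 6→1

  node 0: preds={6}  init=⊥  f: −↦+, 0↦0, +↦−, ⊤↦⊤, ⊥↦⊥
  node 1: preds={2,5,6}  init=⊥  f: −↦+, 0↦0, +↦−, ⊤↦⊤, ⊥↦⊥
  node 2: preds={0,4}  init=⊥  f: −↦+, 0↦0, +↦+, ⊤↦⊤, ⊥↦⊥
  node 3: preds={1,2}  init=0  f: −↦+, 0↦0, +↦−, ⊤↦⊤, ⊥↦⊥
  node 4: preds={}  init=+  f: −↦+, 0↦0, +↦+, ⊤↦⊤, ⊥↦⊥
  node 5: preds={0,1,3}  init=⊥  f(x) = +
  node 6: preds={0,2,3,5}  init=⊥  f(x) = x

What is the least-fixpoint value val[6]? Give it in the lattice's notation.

⊤

Worklist (15 pops):
  #1 pop 0: in=⊥ → ⊥ (no change)
  #2 pop 1: in=⊥ → ⊥ (no change)
  #3 pop 2: in=+ → + (was ⊥); enqueue [1]
  #4 pop 3: in=+ → ⊤ (was 0); enqueue []
  #5 pop 4: in=⊥ → + (no change)
  #6 pop 5: in=⊤ → + (was ⊥); enqueue []
  #7 pop 6: in=⊤ → ⊤ (was ⊥); enqueue [0]
  #8 pop 1: in=⊤ → ⊤ (was ⊥); enqueue [3,5]
  #9 pop 0: in=⊤ → ⊤ (was ⊥); enqueue [2,6]
  #10 pop 3: in=⊤ → ⊤ (no change)
  #11 pop 5: in=⊤ → + (no change)
  #12 pop 2: in=⊤ → ⊤ (was +); enqueue [1,3]
  #13 pop 6: in=⊤ → ⊤ (no change)
  #14 pop 1: in=⊤ → ⊤ (no change)
  #15 pop 3: in=⊤ → ⊤ (no change)

Fixpoint:
  val[0] = ⊤
  val[1] = ⊤
  val[2] = ⊤
  val[3] = ⊤
  val[4] = +
  val[5] = +
  val[6] = ⊤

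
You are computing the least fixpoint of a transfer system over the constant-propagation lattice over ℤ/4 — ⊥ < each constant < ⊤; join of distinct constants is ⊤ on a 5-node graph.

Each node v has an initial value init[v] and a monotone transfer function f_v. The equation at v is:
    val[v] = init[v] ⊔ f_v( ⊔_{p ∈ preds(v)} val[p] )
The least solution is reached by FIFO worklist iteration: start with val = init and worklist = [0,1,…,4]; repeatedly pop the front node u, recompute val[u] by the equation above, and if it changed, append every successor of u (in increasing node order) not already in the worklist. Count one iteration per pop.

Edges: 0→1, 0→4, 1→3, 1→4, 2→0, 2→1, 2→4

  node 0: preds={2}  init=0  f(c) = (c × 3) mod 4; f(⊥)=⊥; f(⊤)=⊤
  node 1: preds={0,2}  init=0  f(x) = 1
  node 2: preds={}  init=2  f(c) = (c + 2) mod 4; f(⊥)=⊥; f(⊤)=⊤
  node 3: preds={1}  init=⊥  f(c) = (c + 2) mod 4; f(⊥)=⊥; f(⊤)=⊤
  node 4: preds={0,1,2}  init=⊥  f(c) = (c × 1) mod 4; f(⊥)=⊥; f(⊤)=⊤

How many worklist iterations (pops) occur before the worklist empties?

5

Trace (5 dequeues):
  [1] u=0 | in 2 | out ⊤ | prev 0 | push {}
  [2] u=1 | in ⊤ | out ⊤ | prev 0 | push {}
  [3] u=2 | in ⊥ | out 2 | ==
  [4] u=3 | in ⊤ | out ⊤ | prev ⊥ | push {}
  [5] u=4 | in ⊤ | out ⊤ | prev ⊥ | push {}

Converged values:
  [0] ⊤
  [1] ⊤
  [2] 2
  [3] ⊤
  [4] ⊤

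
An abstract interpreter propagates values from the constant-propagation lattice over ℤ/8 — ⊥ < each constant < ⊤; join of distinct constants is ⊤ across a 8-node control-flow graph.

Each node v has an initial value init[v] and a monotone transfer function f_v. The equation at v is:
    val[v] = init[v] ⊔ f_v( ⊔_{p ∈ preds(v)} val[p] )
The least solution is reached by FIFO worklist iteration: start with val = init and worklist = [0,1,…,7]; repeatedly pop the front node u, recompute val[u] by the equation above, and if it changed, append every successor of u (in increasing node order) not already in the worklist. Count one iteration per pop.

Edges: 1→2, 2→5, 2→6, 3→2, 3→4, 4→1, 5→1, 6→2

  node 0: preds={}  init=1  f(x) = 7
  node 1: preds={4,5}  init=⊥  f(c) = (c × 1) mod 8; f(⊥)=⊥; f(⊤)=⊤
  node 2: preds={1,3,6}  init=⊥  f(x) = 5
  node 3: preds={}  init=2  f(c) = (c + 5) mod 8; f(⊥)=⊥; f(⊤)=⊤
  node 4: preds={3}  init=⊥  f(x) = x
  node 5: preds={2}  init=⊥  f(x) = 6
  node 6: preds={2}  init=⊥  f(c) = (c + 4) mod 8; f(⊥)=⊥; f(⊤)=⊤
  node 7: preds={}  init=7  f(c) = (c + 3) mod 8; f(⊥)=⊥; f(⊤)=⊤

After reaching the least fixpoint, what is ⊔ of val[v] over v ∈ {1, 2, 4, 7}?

⊤

Trace (10 dequeues):
  [1] u=0 | in ⊥ | out ⊤ | prev 1 | push {}
  [2] u=1 | in ⊥ | out ⊥ | ==
  [3] u=2 | in 2 | out 5 | prev ⊥ | push {}
  [4] u=3 | in ⊥ | out 2 | ==
  [5] u=4 | in 2 | out 2 | prev ⊥ | push {1}
  [6] u=5 | in 5 | out 6 | prev ⊥ | push {}
  [7] u=6 | in 5 | out 1 | prev ⊥ | push {2}
  [8] u=7 | in ⊥ | out 7 | ==
  [9] u=1 | in ⊤ | out ⊤ | prev ⊥ | push {}
  [10] u=2 | in ⊤ | out 5 | ==

Converged values:
  [0] ⊤
  [1] ⊤
  [2] 5
  [3] 2
  [4] 2
  [5] 6
  [6] 1
  [7] 7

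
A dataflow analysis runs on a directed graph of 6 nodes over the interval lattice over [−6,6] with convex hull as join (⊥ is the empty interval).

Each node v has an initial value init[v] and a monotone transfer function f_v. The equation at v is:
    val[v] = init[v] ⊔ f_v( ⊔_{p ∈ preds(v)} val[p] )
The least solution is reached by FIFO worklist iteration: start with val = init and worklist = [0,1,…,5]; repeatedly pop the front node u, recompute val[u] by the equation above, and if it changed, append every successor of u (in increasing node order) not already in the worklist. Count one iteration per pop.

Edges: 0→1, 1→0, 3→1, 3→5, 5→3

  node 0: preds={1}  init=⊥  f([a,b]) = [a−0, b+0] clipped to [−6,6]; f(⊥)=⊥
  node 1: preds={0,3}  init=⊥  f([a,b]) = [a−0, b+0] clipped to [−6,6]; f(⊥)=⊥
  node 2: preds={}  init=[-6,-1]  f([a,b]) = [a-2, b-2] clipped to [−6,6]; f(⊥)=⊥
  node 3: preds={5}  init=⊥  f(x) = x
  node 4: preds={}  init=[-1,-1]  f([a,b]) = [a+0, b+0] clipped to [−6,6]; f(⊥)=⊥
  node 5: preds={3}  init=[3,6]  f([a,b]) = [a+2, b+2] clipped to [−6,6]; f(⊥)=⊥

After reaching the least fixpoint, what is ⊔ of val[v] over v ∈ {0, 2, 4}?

Worklist (9 pops):
  #1 pop 0: in=⊥ → ⊥ (no change)
  #2 pop 1: in=⊥ → ⊥ (no change)
  #3 pop 2: in=⊥ → [-6,-1] (no change)
  #4 pop 3: in=[3,6] → [3,6] (was ⊥); enqueue [1]
  #5 pop 4: in=⊥ → [-1,-1] (no change)
  #6 pop 5: in=[3,6] → [3,6] (no change)
  #7 pop 1: in=[3,6] → [3,6] (was ⊥); enqueue [0]
  #8 pop 0: in=[3,6] → [3,6] (was ⊥); enqueue [1]
  #9 pop 1: in=[3,6] → [3,6] (no change)

Fixpoint:
  val[0] = [3,6]
  val[1] = [3,6]
  val[2] = [-6,-1]
  val[3] = [3,6]
  val[4] = [-1,-1]
  val[5] = [3,6]

[-6,6]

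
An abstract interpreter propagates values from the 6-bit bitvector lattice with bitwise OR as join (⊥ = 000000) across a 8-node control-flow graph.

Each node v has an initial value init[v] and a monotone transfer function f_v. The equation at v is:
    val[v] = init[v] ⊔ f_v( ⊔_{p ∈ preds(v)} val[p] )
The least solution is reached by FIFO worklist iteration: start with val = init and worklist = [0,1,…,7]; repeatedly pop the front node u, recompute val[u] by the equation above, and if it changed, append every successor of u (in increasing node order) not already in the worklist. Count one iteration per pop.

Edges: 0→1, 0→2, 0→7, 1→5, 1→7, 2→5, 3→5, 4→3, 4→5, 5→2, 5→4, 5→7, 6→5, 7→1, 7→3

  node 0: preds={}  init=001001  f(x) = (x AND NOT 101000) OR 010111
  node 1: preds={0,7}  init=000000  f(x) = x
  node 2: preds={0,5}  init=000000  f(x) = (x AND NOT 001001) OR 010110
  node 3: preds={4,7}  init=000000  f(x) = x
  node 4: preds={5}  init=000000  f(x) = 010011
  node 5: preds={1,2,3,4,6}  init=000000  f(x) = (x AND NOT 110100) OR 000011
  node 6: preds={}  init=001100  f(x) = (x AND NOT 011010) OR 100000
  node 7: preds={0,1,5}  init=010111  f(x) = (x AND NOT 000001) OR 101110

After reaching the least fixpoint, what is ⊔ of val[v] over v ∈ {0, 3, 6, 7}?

111111

Iteration log — 15 steps:
  step 1. node 0  ⊔preds=000000  new=011111  old=001001  +wl: 
  step 2. node 1  ⊔preds=011111  new=011111  old=000000  +wl: 
  step 3. node 2  ⊔preds=011111  new=010110  old=000000  +wl: 
  step 4. node 3  ⊔preds=010111  new=010111  old=000000  +wl: 
  step 5. node 4  ⊔preds=000000  new=010011  old=000000  +wl: 3
  step 6. node 5  ⊔preds=011111  new=001011  old=000000  +wl: 2,4
  step 7. node 6  ⊔preds=000000  new=101100  old=001100  +wl: 5
  step 8. node 7  ⊔preds=011111  new=111111  old=010111  +wl: 1
  step 9. node 3  ⊔preds=111111  new=111111  old=010111  +wl: 
  step 10. node 2  ⊔preds=011111  new=010110  stable
  step 11. node 4  ⊔preds=001011  new=010011  stable
  step 12. node 5  ⊔preds=111111  new=001011  stable
  step 13. node 1  ⊔preds=111111  new=111111  old=011111  +wl: 5,7
  step 14. node 5  ⊔preds=111111  new=001011  stable
  step 15. node 7  ⊔preds=111111  new=111111  stable

Least fixpoint reached:
  node 0: 011111
  node 1: 111111
  node 2: 010110
  node 3: 111111
  node 4: 010011
  node 5: 001011
  node 6: 101100
  node 7: 111111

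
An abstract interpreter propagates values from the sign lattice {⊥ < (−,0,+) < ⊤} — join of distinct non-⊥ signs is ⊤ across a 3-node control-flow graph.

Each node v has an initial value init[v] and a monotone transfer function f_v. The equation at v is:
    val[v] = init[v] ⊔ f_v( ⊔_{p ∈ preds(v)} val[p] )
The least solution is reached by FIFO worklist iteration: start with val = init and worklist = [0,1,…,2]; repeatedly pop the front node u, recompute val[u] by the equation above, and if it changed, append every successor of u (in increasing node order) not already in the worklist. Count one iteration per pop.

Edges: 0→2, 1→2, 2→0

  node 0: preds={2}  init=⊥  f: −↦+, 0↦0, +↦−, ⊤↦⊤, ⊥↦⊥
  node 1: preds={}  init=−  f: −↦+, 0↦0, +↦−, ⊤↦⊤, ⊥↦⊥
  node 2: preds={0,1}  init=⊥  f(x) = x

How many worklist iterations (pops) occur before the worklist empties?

7

Iteration log — 7 steps:
  step 1. node 0  ⊔preds=⊥  new=⊥  stable
  step 2. node 1  ⊔preds=⊥  new=−  stable
  step 3. node 2  ⊔preds=−  new=−  old=⊥  +wl: 0
  step 4. node 0  ⊔preds=−  new=+  old=⊥  +wl: 2
  step 5. node 2  ⊔preds=⊤  new=⊤  old=−  +wl: 0
  step 6. node 0  ⊔preds=⊤  new=⊤  old=+  +wl: 2
  step 7. node 2  ⊔preds=⊤  new=⊤  stable

Least fixpoint reached:
  node 0: ⊤
  node 1: −
  node 2: ⊤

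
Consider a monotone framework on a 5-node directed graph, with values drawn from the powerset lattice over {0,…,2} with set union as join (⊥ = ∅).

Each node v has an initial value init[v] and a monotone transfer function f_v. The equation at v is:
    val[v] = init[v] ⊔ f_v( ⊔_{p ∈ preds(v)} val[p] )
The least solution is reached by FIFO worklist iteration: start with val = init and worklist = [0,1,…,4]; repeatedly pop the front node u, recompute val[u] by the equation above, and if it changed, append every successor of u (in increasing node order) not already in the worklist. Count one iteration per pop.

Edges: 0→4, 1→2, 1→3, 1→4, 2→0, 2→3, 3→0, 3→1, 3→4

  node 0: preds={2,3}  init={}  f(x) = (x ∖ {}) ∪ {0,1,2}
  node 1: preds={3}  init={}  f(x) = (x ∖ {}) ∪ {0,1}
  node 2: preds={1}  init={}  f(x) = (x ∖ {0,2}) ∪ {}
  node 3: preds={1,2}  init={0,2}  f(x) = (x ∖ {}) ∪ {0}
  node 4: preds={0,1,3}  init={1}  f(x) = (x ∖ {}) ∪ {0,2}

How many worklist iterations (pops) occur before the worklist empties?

Trace (7 dequeues):
  [1] u=0 | in {0,2} | out {0,1,2} | prev {} | push {}
  [2] u=1 | in {0,2} | out {0,1,2} | prev {} | push {}
  [3] u=2 | in {0,1,2} | out {1} | prev {} | push {0}
  [4] u=3 | in {0,1,2} | out {0,1,2} | prev {0,2} | push {1}
  [5] u=4 | in {0,1,2} | out {0,1,2} | prev {1} | push {}
  [6] u=0 | in {0,1,2} | out {0,1,2} | ==
  [7] u=1 | in {0,1,2} | out {0,1,2} | ==

Converged values:
  [0] {0,1,2}
  [1] {0,1,2}
  [2] {1}
  [3] {0,1,2}
  [4] {0,1,2}

7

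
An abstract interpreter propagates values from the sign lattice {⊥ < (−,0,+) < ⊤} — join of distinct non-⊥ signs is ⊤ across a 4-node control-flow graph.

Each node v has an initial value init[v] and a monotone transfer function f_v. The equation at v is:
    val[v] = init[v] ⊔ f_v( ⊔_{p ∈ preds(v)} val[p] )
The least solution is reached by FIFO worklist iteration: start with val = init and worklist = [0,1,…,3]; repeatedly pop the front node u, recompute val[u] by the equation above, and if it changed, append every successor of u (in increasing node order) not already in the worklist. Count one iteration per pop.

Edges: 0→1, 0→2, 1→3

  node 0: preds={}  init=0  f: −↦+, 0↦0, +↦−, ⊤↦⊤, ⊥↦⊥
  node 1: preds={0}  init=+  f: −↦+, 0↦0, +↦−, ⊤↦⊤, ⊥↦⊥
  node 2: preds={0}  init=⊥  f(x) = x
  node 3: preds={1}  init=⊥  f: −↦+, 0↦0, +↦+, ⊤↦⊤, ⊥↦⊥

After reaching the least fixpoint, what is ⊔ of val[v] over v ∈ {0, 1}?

⊤

Iteration log — 4 steps:
  step 1. node 0  ⊔preds=⊥  new=0  stable
  step 2. node 1  ⊔preds=0  new=⊤  old=+  +wl: 
  step 3. node 2  ⊔preds=0  new=0  old=⊥  +wl: 
  step 4. node 3  ⊔preds=⊤  new=⊤  old=⊥  +wl: 

Least fixpoint reached:
  node 0: 0
  node 1: ⊤
  node 2: 0
  node 3: ⊤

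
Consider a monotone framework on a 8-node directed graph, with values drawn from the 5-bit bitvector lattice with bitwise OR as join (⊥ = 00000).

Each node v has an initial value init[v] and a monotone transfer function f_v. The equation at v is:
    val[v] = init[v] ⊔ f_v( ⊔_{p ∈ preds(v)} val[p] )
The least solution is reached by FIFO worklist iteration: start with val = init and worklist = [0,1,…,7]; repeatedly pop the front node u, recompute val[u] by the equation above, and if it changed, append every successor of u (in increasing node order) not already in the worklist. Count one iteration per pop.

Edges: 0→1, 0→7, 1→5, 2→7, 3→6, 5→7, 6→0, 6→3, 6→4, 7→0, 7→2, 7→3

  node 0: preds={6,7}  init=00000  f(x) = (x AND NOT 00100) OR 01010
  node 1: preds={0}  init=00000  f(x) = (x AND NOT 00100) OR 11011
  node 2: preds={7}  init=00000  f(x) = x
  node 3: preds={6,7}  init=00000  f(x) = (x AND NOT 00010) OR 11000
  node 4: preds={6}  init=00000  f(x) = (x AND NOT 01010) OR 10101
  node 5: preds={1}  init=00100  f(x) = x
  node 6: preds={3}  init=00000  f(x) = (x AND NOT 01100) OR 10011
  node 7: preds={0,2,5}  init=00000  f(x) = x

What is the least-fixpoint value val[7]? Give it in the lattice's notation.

11111

Iteration log — 15 steps:
  step 1. node 0  ⊔preds=00000  new=01010  old=00000  +wl: 
  step 2. node 1  ⊔preds=01010  new=11011  old=00000  +wl: 
  step 3. node 2  ⊔preds=00000  new=00000  stable
  step 4. node 3  ⊔preds=00000  new=11000  old=00000  +wl: 
  step 5. node 4  ⊔preds=00000  new=10101  old=00000  +wl: 
  step 6. node 5  ⊔preds=11011  new=11111  old=00100  +wl: 
  step 7. node 6  ⊔preds=11000  new=10011  old=00000  +wl: 0,3,4
  step 8. node 7  ⊔preds=11111  new=11111  old=00000  +wl: 2
  step 9. node 0  ⊔preds=11111  new=11011  old=01010  +wl: 1,7
  step 10. node 3  ⊔preds=11111  new=11101  old=11000  +wl: 6
  step 11. node 4  ⊔preds=10011  new=10101  stable
  step 12. node 2  ⊔preds=11111  new=11111  old=00000  +wl: 
  step 13. node 1  ⊔preds=11011  new=11011  stable
  step 14. node 7  ⊔preds=11111  new=11111  stable
  step 15. node 6  ⊔preds=11101  new=10011  stable

Least fixpoint reached:
  node 0: 11011
  node 1: 11011
  node 2: 11111
  node 3: 11101
  node 4: 10101
  node 5: 11111
  node 6: 10011
  node 7: 11111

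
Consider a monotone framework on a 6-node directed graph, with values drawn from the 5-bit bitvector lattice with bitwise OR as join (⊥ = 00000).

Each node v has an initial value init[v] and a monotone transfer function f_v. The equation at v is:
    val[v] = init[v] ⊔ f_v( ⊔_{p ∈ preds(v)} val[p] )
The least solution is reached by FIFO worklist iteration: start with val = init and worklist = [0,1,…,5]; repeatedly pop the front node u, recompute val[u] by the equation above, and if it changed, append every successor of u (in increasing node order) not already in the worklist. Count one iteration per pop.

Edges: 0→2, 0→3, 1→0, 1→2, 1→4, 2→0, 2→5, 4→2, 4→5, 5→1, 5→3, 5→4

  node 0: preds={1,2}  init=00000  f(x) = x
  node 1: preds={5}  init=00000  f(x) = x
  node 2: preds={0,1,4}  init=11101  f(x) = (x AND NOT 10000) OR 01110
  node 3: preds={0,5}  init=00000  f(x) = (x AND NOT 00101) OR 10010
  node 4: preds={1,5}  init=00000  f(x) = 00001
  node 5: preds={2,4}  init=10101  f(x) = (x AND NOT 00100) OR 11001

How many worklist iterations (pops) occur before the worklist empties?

Trace (13 dequeues):
  [1] u=0 | in 11101 | out 11101 | prev 00000 | push {}
  [2] u=1 | in 10101 | out 10101 | prev 00000 | push {0}
  [3] u=2 | in 11101 | out 11111 | prev 11101 | push {}
  [4] u=3 | in 11101 | out 11010 | prev 00000 | push {}
  [5] u=4 | in 10101 | out 00001 | prev 00000 | push {2}
  [6] u=5 | in 11111 | out 11111 | prev 10101 | push {1,3,4}
  [7] u=0 | in 11111 | out 11111 | prev 11101 | push {}
  [8] u=2 | in 11111 | out 11111 | ==
  [9] u=1 | in 11111 | out 11111 | prev 10101 | push {0,2}
  [10] u=3 | in 11111 | out 11010 | ==
  [11] u=4 | in 11111 | out 00001 | ==
  [12] u=0 | in 11111 | out 11111 | ==
  [13] u=2 | in 11111 | out 11111 | ==

Converged values:
  [0] 11111
  [1] 11111
  [2] 11111
  [3] 11010
  [4] 00001
  [5] 11111

13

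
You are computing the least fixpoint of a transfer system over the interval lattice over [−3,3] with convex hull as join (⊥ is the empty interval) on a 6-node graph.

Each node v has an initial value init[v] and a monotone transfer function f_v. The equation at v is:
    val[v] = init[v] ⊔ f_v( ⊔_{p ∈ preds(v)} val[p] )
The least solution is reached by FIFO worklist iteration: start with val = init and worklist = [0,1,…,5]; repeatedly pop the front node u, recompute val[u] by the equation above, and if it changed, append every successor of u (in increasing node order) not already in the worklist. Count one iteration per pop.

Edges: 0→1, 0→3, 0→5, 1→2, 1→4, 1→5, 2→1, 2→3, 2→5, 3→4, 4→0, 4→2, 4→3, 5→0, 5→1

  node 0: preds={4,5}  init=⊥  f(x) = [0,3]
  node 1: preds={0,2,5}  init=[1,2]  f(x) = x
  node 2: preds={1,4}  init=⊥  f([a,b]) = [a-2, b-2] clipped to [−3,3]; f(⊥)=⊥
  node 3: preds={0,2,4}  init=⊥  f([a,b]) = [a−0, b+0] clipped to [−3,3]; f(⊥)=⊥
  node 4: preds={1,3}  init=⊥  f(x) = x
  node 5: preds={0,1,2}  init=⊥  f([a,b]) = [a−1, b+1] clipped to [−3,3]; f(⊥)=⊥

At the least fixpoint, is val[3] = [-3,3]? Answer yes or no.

Iteration log — 16 steps:
  step 1. node 0  ⊔preds=⊥  new=[0,3]  old=⊥  +wl: 
  step 2. node 1  ⊔preds=[0,3]  new=[0,3]  old=[1,2]  +wl: 
  step 3. node 2  ⊔preds=[0,3]  new=[-2,1]  old=⊥  +wl: 1
  step 4. node 3  ⊔preds=[-2,3]  new=[-2,3]  old=⊥  +wl: 
  step 5. node 4  ⊔preds=[-2,3]  new=[-2,3]  old=⊥  +wl: 0,2,3
  step 6. node 5  ⊔preds=[-2,3]  new=[-3,3]  old=⊥  +wl: 
  step 7. node 1  ⊔preds=[-3,3]  new=[-3,3]  old=[0,3]  +wl: 4,5
  step 8. node 0  ⊔preds=[-3,3]  new=[0,3]  stable
  step 9. node 2  ⊔preds=[-3,3]  new=[-3,1]  old=[-2,1]  +wl: 1
  step 10. node 3  ⊔preds=[-3,3]  new=[-3,3]  old=[-2,3]  +wl: 
  step 11. node 4  ⊔preds=[-3,3]  new=[-3,3]  old=[-2,3]  +wl: 0,2,3
  step 12. node 5  ⊔preds=[-3,3]  new=[-3,3]  stable
  step 13. node 1  ⊔preds=[-3,3]  new=[-3,3]  stable
  step 14. node 0  ⊔preds=[-3,3]  new=[0,3]  stable
  step 15. node 2  ⊔preds=[-3,3]  new=[-3,1]  stable
  step 16. node 3  ⊔preds=[-3,3]  new=[-3,3]  stable

Least fixpoint reached:
  node 0: [0,3]
  node 1: [-3,3]
  node 2: [-3,1]
  node 3: [-3,3]
  node 4: [-3,3]
  node 5: [-3,3]

yes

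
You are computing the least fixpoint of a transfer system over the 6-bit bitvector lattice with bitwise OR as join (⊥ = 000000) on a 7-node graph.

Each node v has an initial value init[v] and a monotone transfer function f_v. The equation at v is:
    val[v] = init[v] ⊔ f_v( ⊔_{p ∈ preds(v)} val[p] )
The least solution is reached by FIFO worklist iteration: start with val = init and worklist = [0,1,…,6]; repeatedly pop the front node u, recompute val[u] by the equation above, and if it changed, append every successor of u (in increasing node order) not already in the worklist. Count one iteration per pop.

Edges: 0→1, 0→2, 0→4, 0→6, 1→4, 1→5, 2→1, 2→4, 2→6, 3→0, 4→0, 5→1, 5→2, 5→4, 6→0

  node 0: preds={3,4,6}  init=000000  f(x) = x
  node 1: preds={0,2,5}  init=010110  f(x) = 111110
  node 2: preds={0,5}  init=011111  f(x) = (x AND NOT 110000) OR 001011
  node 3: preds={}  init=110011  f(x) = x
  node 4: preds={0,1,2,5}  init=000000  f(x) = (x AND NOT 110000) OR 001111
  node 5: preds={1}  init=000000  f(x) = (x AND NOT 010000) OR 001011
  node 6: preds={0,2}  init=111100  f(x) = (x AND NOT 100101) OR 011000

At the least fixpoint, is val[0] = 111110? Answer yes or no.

Worklist (11 pops):
  #1 pop 0: in=111111 → 111111 (was 000000); enqueue []
  #2 pop 1: in=111111 → 111110 (was 010110); enqueue []
  #3 pop 2: in=111111 → 011111 (no change)
  #4 pop 3: in=000000 → 110011 (no change)
  #5 pop 4: in=111111 → 001111 (was 000000); enqueue [0]
  #6 pop 5: in=111110 → 101111 (was 000000); enqueue [1,2,4]
  #7 pop 6: in=111111 → 111110 (was 111100); enqueue []
  #8 pop 0: in=111111 → 111111 (no change)
  #9 pop 1: in=111111 → 111110 (no change)
  #10 pop 2: in=111111 → 011111 (no change)
  #11 pop 4: in=111111 → 001111 (no change)

Fixpoint:
  val[0] = 111111
  val[1] = 111110
  val[2] = 011111
  val[3] = 110011
  val[4] = 001111
  val[5] = 101111
  val[6] = 111110

no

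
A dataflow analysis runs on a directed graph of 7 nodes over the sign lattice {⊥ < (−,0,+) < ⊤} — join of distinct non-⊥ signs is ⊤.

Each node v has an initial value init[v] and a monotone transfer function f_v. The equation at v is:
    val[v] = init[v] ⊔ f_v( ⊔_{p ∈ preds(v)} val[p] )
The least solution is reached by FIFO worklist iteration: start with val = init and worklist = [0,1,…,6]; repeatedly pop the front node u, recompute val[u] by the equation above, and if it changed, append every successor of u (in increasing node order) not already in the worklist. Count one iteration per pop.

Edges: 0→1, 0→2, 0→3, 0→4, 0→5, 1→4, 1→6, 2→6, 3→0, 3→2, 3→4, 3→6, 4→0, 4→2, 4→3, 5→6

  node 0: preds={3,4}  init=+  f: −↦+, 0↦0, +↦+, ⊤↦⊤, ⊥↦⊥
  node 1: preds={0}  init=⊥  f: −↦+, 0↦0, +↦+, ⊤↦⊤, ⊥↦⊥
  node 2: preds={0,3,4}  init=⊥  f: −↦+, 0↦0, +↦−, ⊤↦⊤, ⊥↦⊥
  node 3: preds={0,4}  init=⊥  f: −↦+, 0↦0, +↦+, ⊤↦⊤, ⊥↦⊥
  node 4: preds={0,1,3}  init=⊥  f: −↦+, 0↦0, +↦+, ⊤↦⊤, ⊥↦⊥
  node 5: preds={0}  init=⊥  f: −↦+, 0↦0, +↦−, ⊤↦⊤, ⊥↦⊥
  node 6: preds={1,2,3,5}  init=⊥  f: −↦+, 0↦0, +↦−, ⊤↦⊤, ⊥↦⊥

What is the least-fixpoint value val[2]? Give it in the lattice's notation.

Trace (10 dequeues):
  [1] u=0 | in ⊥ | out + | ==
  [2] u=1 | in + | out + | prev ⊥ | push {}
  [3] u=2 | in + | out − | prev ⊥ | push {}
  [4] u=3 | in + | out + | prev ⊥ | push {0,2}
  [5] u=4 | in + | out + | prev ⊥ | push {3}
  [6] u=5 | in + | out − | prev ⊥ | push {}
  [7] u=6 | in ⊤ | out ⊤ | prev ⊥ | push {}
  [8] u=0 | in + | out + | ==
  [9] u=2 | in + | out − | ==
  [10] u=3 | in + | out + | ==

Converged values:
  [0] +
  [1] +
  [2] −
  [3] +
  [4] +
  [5] −
  [6] ⊤

−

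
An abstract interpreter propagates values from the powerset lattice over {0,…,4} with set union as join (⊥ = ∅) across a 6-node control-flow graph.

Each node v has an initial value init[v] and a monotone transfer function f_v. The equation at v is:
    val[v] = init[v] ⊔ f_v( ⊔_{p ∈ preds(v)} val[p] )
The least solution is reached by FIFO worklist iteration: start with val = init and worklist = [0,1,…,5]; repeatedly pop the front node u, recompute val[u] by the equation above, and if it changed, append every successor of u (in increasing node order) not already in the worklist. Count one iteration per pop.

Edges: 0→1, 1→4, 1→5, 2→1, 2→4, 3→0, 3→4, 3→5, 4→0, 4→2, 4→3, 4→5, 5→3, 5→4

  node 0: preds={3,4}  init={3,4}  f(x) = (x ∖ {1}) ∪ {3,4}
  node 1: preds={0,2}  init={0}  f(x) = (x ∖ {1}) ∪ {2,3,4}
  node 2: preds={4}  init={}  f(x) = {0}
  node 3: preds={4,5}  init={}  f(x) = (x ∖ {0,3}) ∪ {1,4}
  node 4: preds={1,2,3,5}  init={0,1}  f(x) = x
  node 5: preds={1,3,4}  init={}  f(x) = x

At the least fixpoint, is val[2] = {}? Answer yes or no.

no

Iteration log — 14 steps:
  step 1. node 0  ⊔preds={0,1}  new={0,3,4}  old={3,4}  +wl: 
  step 2. node 1  ⊔preds={0,3,4}  new={0,2,3,4}  old={0}  +wl: 
  step 3. node 2  ⊔preds={0,1}  new={0}  old={}  +wl: 1
  step 4. node 3  ⊔preds={0,1}  new={1,4}  old={}  +wl: 0
  step 5. node 4  ⊔preds={0,1,2,3,4}  new={0,1,2,3,4}  old={0,1}  +wl: 2,3
  step 6. node 5  ⊔preds={0,1,2,3,4}  new={0,1,2,3,4}  old={}  +wl: 4
  step 7. node 1  ⊔preds={0,3,4}  new={0,2,3,4}  stable
  step 8. node 0  ⊔preds={0,1,2,3,4}  new={0,2,3,4}  old={0,3,4}  +wl: 1
  step 9. node 2  ⊔preds={0,1,2,3,4}  new={0}  stable
  step 10. node 3  ⊔preds={0,1,2,3,4}  new={1,2,4}  old={1,4}  +wl: 0,5
  step 11. node 4  ⊔preds={0,1,2,3,4}  new={0,1,2,3,4}  stable
  step 12. node 1  ⊔preds={0,2,3,4}  new={0,2,3,4}  stable
  step 13. node 0  ⊔preds={0,1,2,3,4}  new={0,2,3,4}  stable
  step 14. node 5  ⊔preds={0,1,2,3,4}  new={0,1,2,3,4}  stable

Least fixpoint reached:
  node 0: {0,2,3,4}
  node 1: {0,2,3,4}
  node 2: {0}
  node 3: {1,2,4}
  node 4: {0,1,2,3,4}
  node 5: {0,1,2,3,4}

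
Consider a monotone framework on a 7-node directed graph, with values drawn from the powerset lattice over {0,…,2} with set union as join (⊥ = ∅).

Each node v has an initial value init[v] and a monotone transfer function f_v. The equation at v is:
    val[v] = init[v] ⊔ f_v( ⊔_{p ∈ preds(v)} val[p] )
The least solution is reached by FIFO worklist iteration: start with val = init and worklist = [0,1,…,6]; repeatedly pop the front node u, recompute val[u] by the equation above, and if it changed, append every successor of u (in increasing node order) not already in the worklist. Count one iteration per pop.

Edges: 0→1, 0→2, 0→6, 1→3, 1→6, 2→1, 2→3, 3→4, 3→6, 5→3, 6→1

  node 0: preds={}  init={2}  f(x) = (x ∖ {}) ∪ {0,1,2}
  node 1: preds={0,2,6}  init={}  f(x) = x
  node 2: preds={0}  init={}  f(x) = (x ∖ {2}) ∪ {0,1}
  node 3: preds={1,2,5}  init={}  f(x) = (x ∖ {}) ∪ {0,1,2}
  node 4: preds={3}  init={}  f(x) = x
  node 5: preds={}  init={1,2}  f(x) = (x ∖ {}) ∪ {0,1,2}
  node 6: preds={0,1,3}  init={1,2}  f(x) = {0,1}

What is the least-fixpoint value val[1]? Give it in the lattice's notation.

Iteration log — 9 steps:
  step 1. node 0  ⊔preds={}  new={0,1,2}  old={2}  +wl: 
  step 2. node 1  ⊔preds={0,1,2}  new={0,1,2}  old={}  +wl: 
  step 3. node 2  ⊔preds={0,1,2}  new={0,1}  old={}  +wl: 1
  step 4. node 3  ⊔preds={0,1,2}  new={0,1,2}  old={}  +wl: 
  step 5. node 4  ⊔preds={0,1,2}  new={0,1,2}  old={}  +wl: 
  step 6. node 5  ⊔preds={}  new={0,1,2}  old={1,2}  +wl: 3
  step 7. node 6  ⊔preds={0,1,2}  new={0,1,2}  old={1,2}  +wl: 
  step 8. node 1  ⊔preds={0,1,2}  new={0,1,2}  stable
  step 9. node 3  ⊔preds={0,1,2}  new={0,1,2}  stable

Least fixpoint reached:
  node 0: {0,1,2}
  node 1: {0,1,2}
  node 2: {0,1}
  node 3: {0,1,2}
  node 4: {0,1,2}
  node 5: {0,1,2}
  node 6: {0,1,2}

{0,1,2}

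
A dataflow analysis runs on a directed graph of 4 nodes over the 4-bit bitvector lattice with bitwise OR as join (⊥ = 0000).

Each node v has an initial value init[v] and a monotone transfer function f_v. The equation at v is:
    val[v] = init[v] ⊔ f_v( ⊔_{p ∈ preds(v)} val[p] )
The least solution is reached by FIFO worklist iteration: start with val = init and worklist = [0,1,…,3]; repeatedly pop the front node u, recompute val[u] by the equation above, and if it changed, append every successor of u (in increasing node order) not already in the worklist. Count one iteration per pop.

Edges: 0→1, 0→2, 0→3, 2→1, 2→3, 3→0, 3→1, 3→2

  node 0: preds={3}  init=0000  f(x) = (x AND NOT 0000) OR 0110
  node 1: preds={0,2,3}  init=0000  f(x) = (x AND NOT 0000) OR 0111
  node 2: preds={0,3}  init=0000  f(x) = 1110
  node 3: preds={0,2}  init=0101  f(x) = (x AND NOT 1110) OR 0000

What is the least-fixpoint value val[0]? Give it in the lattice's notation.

Worklist (5 pops):
  #1 pop 0: in=0101 → 0111 (was 0000); enqueue []
  #2 pop 1: in=0111 → 0111 (was 0000); enqueue []
  #3 pop 2: in=0111 → 1110 (was 0000); enqueue [1]
  #4 pop 3: in=1111 → 0101 (no change)
  #5 pop 1: in=1111 → 1111 (was 0111); enqueue []

Fixpoint:
  val[0] = 0111
  val[1] = 1111
  val[2] = 1110
  val[3] = 0101

0111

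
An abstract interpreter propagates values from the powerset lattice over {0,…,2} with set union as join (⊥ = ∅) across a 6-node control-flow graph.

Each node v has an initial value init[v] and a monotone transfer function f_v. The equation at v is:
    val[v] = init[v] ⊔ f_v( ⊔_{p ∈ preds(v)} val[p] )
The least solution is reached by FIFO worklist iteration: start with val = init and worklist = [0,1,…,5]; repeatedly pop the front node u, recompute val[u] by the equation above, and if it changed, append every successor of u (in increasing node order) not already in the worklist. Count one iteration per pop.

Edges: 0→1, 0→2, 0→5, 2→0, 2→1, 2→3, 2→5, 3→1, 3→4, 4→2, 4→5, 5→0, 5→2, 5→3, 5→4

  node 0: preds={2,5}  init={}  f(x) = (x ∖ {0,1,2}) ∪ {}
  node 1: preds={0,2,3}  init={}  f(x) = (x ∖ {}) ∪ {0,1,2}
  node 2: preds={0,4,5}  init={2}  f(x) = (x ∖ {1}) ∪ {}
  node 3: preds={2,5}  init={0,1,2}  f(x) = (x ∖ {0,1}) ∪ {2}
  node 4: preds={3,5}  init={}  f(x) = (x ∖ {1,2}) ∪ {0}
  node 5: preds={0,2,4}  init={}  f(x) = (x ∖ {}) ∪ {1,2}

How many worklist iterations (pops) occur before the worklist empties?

12

Worklist (12 pops):
  #1 pop 0: in={2} → {} (no change)
  #2 pop 1: in={0,1,2} → {0,1,2} (was {}); enqueue []
  #3 pop 2: in={} → {2} (no change)
  #4 pop 3: in={2} → {0,1,2} (no change)
  #5 pop 4: in={0,1,2} → {0} (was {}); enqueue [2]
  #6 pop 5: in={0,2} → {0,1,2} (was {}); enqueue [0,3,4]
  #7 pop 2: in={0,1,2} → {0,2} (was {2}); enqueue [1,5]
  #8 pop 0: in={0,1,2} → {} (no change)
  #9 pop 3: in={0,1,2} → {0,1,2} (no change)
  #10 pop 4: in={0,1,2} → {0} (no change)
  #11 pop 1: in={0,1,2} → {0,1,2} (no change)
  #12 pop 5: in={0,2} → {0,1,2} (no change)

Fixpoint:
  val[0] = {}
  val[1] = {0,1,2}
  val[2] = {0,2}
  val[3] = {0,1,2}
  val[4] = {0}
  val[5] = {0,1,2}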